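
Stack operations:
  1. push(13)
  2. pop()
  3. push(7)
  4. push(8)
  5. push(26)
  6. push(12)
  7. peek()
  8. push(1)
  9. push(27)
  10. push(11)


push(13) -> [13]
pop()->13, []
push(7) -> [7]
push(8) -> [7, 8]
push(26) -> [7, 8, 26]
push(12) -> [7, 8, 26, 12]
peek()->12
push(1) -> [7, 8, 26, 12, 1]
push(27) -> [7, 8, 26, 12, 1, 27]
push(11) -> [7, 8, 26, 12, 1, 27, 11]

Final stack: [7, 8, 26, 12, 1, 27, 11]


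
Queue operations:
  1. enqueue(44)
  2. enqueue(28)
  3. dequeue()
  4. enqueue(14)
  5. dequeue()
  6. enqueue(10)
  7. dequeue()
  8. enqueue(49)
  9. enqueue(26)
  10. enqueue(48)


enqueue(44) -> [44]
enqueue(28) -> [44, 28]
dequeue()->44, [28]
enqueue(14) -> [28, 14]
dequeue()->28, [14]
enqueue(10) -> [14, 10]
dequeue()->14, [10]
enqueue(49) -> [10, 49]
enqueue(26) -> [10, 49, 26]
enqueue(48) -> [10, 49, 26, 48]

Final queue: [10, 49, 26, 48]


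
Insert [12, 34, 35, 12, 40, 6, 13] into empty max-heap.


Insert 12: [12]
Insert 34: [34, 12]
Insert 35: [35, 12, 34]
Insert 12: [35, 12, 34, 12]
Insert 40: [40, 35, 34, 12, 12]
Insert 6: [40, 35, 34, 12, 12, 6]
Insert 13: [40, 35, 34, 12, 12, 6, 13]

Final heap: [40, 35, 34, 12, 12, 6, 13]


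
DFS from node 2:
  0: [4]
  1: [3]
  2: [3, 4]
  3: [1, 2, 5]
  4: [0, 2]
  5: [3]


Visit 2, push [4, 3]
Visit 3, push [5, 1]
Visit 1, push []
Visit 5, push []
Visit 4, push [0]
Visit 0, push []

DFS order: [2, 3, 1, 5, 4, 0]


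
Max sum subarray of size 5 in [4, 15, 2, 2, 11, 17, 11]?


[0:5]: 34
[1:6]: 47
[2:7]: 43

Max: 47 at [1:6]


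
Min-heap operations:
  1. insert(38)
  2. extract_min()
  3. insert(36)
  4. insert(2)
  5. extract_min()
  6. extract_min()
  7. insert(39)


insert(38) -> [38]
extract_min()->38, []
insert(36) -> [36]
insert(2) -> [2, 36]
extract_min()->2, [36]
extract_min()->36, []
insert(39) -> [39]

Final heap: [39]


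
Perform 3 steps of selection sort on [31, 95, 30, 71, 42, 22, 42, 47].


Initial: [31, 95, 30, 71, 42, 22, 42, 47]
Step 1: min=22 at 5
  Swap: [22, 95, 30, 71, 42, 31, 42, 47]
Step 2: min=30 at 2
  Swap: [22, 30, 95, 71, 42, 31, 42, 47]
Step 3: min=31 at 5
  Swap: [22, 30, 31, 71, 42, 95, 42, 47]

After 3 steps: [22, 30, 31, 71, 42, 95, 42, 47]


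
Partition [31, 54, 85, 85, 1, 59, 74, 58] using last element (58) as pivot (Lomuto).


Pivot: 58
  31 <= 58: advance i (no swap)
  54 <= 58: advance i (no swap)
  1 <= 58: swap -> [31, 54, 1, 85, 85, 59, 74, 58]
Place pivot at 3: [31, 54, 1, 58, 85, 59, 74, 85]

Partitioned: [31, 54, 1, 58, 85, 59, 74, 85]


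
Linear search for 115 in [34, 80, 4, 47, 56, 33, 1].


i=0: 34!=115
i=1: 80!=115
i=2: 4!=115
i=3: 47!=115
i=4: 56!=115
i=5: 33!=115
i=6: 1!=115

Not found, 7 comps


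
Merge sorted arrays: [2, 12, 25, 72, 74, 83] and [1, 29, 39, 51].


Take 1 from B
Take 2 from A
Take 12 from A
Take 25 from A
Take 29 from B
Take 39 from B
Take 51 from B

Merged: [1, 2, 12, 25, 29, 39, 51, 72, 74, 83]


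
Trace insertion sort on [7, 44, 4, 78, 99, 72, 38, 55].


Initial: [7, 44, 4, 78, 99, 72, 38, 55]
Insert 44: [7, 44, 4, 78, 99, 72, 38, 55]
Insert 4: [4, 7, 44, 78, 99, 72, 38, 55]
Insert 78: [4, 7, 44, 78, 99, 72, 38, 55]
Insert 99: [4, 7, 44, 78, 99, 72, 38, 55]
Insert 72: [4, 7, 44, 72, 78, 99, 38, 55]
Insert 38: [4, 7, 38, 44, 72, 78, 99, 55]
Insert 55: [4, 7, 38, 44, 55, 72, 78, 99]

Sorted: [4, 7, 38, 44, 55, 72, 78, 99]


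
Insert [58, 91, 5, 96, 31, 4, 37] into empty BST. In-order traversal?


Insert 58: root
Insert 91: R from 58
Insert 5: L from 58
Insert 96: R from 58 -> R from 91
Insert 31: L from 58 -> R from 5
Insert 4: L from 58 -> L from 5
Insert 37: L from 58 -> R from 5 -> R from 31

In-order: [4, 5, 31, 37, 58, 91, 96]


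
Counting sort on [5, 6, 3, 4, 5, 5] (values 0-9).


Input: [5, 6, 3, 4, 5, 5]
Counts: [0, 0, 0, 1, 1, 3, 1, 0, 0, 0]

Sorted: [3, 4, 5, 5, 5, 6]


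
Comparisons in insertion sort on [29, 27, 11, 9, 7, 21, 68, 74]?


Algorithm: insertion sort
Input: [29, 27, 11, 9, 7, 21, 68, 74]
Sorted: [7, 9, 11, 21, 27, 29, 68, 74]

15


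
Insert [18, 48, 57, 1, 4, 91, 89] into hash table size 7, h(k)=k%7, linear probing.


Insert 18: h=4 -> slot 4
Insert 48: h=6 -> slot 6
Insert 57: h=1 -> slot 1
Insert 1: h=1, 1 probes -> slot 2
Insert 4: h=4, 1 probes -> slot 5
Insert 91: h=0 -> slot 0
Insert 89: h=5, 5 probes -> slot 3

Table: [91, 57, 1, 89, 18, 4, 48]


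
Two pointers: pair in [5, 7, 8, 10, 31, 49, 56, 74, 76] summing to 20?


lo=0(5)+hi=8(76)=81
lo=0(5)+hi=7(74)=79
lo=0(5)+hi=6(56)=61
lo=0(5)+hi=5(49)=54
lo=0(5)+hi=4(31)=36
lo=0(5)+hi=3(10)=15
lo=1(7)+hi=3(10)=17
lo=2(8)+hi=3(10)=18

No pair found


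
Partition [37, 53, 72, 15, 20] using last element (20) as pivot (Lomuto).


Pivot: 20
  15 <= 20: swap -> [15, 53, 72, 37, 20]
Place pivot at 1: [15, 20, 72, 37, 53]

Partitioned: [15, 20, 72, 37, 53]


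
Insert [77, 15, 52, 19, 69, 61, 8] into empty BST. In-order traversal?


Insert 77: root
Insert 15: L from 77
Insert 52: L from 77 -> R from 15
Insert 19: L from 77 -> R from 15 -> L from 52
Insert 69: L from 77 -> R from 15 -> R from 52
Insert 61: L from 77 -> R from 15 -> R from 52 -> L from 69
Insert 8: L from 77 -> L from 15

In-order: [8, 15, 19, 52, 61, 69, 77]


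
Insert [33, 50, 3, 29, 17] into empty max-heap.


Insert 33: [33]
Insert 50: [50, 33]
Insert 3: [50, 33, 3]
Insert 29: [50, 33, 3, 29]
Insert 17: [50, 33, 3, 29, 17]

Final heap: [50, 33, 3, 29, 17]


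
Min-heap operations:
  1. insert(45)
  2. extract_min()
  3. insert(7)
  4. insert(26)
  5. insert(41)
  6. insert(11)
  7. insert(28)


insert(45) -> [45]
extract_min()->45, []
insert(7) -> [7]
insert(26) -> [7, 26]
insert(41) -> [7, 26, 41]
insert(11) -> [7, 11, 41, 26]
insert(28) -> [7, 11, 41, 26, 28]

Final heap: [7, 11, 41, 26, 28]


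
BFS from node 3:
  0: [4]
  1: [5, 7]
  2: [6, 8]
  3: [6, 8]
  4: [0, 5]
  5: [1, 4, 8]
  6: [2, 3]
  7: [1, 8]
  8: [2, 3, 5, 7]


Visit 3, enqueue [6, 8]
Visit 6, enqueue [2]
Visit 8, enqueue [5, 7]
Visit 2, enqueue []
Visit 5, enqueue [1, 4]
Visit 7, enqueue []
Visit 1, enqueue []
Visit 4, enqueue [0]
Visit 0, enqueue []

BFS order: [3, 6, 8, 2, 5, 7, 1, 4, 0]


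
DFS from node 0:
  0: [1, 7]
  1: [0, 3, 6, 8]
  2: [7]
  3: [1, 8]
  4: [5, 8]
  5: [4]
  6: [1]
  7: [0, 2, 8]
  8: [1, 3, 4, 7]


Visit 0, push [7, 1]
Visit 1, push [8, 6, 3]
Visit 3, push [8]
Visit 8, push [7, 4]
Visit 4, push [5]
Visit 5, push []
Visit 7, push [2]
Visit 2, push []
Visit 6, push []

DFS order: [0, 1, 3, 8, 4, 5, 7, 2, 6]


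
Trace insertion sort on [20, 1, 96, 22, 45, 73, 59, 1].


Initial: [20, 1, 96, 22, 45, 73, 59, 1]
Insert 1: [1, 20, 96, 22, 45, 73, 59, 1]
Insert 96: [1, 20, 96, 22, 45, 73, 59, 1]
Insert 22: [1, 20, 22, 96, 45, 73, 59, 1]
Insert 45: [1, 20, 22, 45, 96, 73, 59, 1]
Insert 73: [1, 20, 22, 45, 73, 96, 59, 1]
Insert 59: [1, 20, 22, 45, 59, 73, 96, 1]
Insert 1: [1, 1, 20, 22, 45, 59, 73, 96]

Sorted: [1, 1, 20, 22, 45, 59, 73, 96]


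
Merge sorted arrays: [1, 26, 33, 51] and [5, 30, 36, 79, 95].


Take 1 from A
Take 5 from B
Take 26 from A
Take 30 from B
Take 33 from A
Take 36 from B
Take 51 from A

Merged: [1, 5, 26, 30, 33, 36, 51, 79, 95]


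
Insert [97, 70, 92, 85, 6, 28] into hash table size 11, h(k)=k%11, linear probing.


Insert 97: h=9 -> slot 9
Insert 70: h=4 -> slot 4
Insert 92: h=4, 1 probes -> slot 5
Insert 85: h=8 -> slot 8
Insert 6: h=6 -> slot 6
Insert 28: h=6, 1 probes -> slot 7

Table: [None, None, None, None, 70, 92, 6, 28, 85, 97, None]


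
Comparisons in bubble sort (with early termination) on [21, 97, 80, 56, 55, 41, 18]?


Algorithm: bubble sort (with early termination)
Input: [21, 97, 80, 56, 55, 41, 18]
Sorted: [18, 21, 41, 55, 56, 80, 97]

21


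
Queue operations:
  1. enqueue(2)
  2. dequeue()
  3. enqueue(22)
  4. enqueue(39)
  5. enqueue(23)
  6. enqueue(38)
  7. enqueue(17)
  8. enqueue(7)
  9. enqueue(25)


enqueue(2) -> [2]
dequeue()->2, []
enqueue(22) -> [22]
enqueue(39) -> [22, 39]
enqueue(23) -> [22, 39, 23]
enqueue(38) -> [22, 39, 23, 38]
enqueue(17) -> [22, 39, 23, 38, 17]
enqueue(7) -> [22, 39, 23, 38, 17, 7]
enqueue(25) -> [22, 39, 23, 38, 17, 7, 25]

Final queue: [22, 39, 23, 38, 17, 7, 25]


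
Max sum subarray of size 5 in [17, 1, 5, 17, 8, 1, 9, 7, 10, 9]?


[0:5]: 48
[1:6]: 32
[2:7]: 40
[3:8]: 42
[4:9]: 35
[5:10]: 36

Max: 48 at [0:5]


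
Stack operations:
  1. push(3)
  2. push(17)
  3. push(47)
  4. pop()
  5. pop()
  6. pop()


push(3) -> [3]
push(17) -> [3, 17]
push(47) -> [3, 17, 47]
pop()->47, [3, 17]
pop()->17, [3]
pop()->3, []

Final stack: []


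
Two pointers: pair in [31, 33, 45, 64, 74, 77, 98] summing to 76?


lo=0(31)+hi=6(98)=129
lo=0(31)+hi=5(77)=108
lo=0(31)+hi=4(74)=105
lo=0(31)+hi=3(64)=95
lo=0(31)+hi=2(45)=76

Yes: 31+45=76


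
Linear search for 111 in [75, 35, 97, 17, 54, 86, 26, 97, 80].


i=0: 75!=111
i=1: 35!=111
i=2: 97!=111
i=3: 17!=111
i=4: 54!=111
i=5: 86!=111
i=6: 26!=111
i=7: 97!=111
i=8: 80!=111

Not found, 9 comps


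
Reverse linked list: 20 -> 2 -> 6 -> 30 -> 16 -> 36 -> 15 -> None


Step 1: curr=20, set curr.next=prev(None) | reversed so far: 20
Step 2: curr=2, set curr.next=prev(20) | reversed so far: 2 -> 20
Step 3: curr=6, set curr.next=prev(2) | reversed so far: 6 -> 2 -> 20
Step 4: curr=30, set curr.next=prev(6) | reversed so far: 30 -> 6 -> 2 -> 20
Step 5: curr=16, set curr.next=prev(30) | reversed so far: 16 -> 30 -> 6 -> 2 -> 20
Step 6: curr=36, set curr.next=prev(16) | reversed so far: 36 -> 16 -> 30 -> 6 -> 2 -> 20
Step 7: curr=15, set curr.next=prev(36) | reversed so far: 15 -> 36 -> 16 -> 30 -> 6 -> 2 -> 20

15 -> 36 -> 16 -> 30 -> 6 -> 2 -> 20 -> None


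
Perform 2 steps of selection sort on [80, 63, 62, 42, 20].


Initial: [80, 63, 62, 42, 20]
Step 1: min=20 at 4
  Swap: [20, 63, 62, 42, 80]
Step 2: min=42 at 3
  Swap: [20, 42, 62, 63, 80]

After 2 steps: [20, 42, 62, 63, 80]


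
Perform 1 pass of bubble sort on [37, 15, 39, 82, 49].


Initial: [37, 15, 39, 82, 49]
Pass 1: [15, 37, 39, 49, 82] (2 swaps)

After 1 pass: [15, 37, 39, 49, 82]


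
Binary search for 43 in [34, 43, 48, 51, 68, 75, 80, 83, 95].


Step 1: lo=0, hi=8, mid=4, val=68
Step 2: lo=0, hi=3, mid=1, val=43

Found at index 1


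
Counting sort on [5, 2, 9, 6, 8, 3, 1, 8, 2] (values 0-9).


Input: [5, 2, 9, 6, 8, 3, 1, 8, 2]
Counts: [0, 1, 2, 1, 0, 1, 1, 0, 2, 1]

Sorted: [1, 2, 2, 3, 5, 6, 8, 8, 9]


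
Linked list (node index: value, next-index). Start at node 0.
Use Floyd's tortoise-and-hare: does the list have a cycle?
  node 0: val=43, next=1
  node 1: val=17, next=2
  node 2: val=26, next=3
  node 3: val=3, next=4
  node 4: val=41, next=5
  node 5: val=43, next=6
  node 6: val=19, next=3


Floyd's tortoise (slow, +1) and hare (fast, +2):
  init: slow=0, fast=0
  step 1: slow=1, fast=2
  step 2: slow=2, fast=4
  step 3: slow=3, fast=6
  step 4: slow=4, fast=4
  slow == fast at node 4: cycle detected

Cycle: yes


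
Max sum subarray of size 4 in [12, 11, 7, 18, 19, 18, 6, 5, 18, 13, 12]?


[0:4]: 48
[1:5]: 55
[2:6]: 62
[3:7]: 61
[4:8]: 48
[5:9]: 47
[6:10]: 42
[7:11]: 48

Max: 62 at [2:6]


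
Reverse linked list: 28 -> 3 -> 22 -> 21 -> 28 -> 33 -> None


Step 1: curr=28, set curr.next=prev(None) | reversed so far: 28
Step 2: curr=3, set curr.next=prev(28) | reversed so far: 3 -> 28
Step 3: curr=22, set curr.next=prev(3) | reversed so far: 22 -> 3 -> 28
Step 4: curr=21, set curr.next=prev(22) | reversed so far: 21 -> 22 -> 3 -> 28
Step 5: curr=28, set curr.next=prev(21) | reversed so far: 28 -> 21 -> 22 -> 3 -> 28
Step 6: curr=33, set curr.next=prev(28) | reversed so far: 33 -> 28 -> 21 -> 22 -> 3 -> 28

33 -> 28 -> 21 -> 22 -> 3 -> 28 -> None


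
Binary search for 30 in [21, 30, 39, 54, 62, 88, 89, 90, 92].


Step 1: lo=0, hi=8, mid=4, val=62
Step 2: lo=0, hi=3, mid=1, val=30

Found at index 1


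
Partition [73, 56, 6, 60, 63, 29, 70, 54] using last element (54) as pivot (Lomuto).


Pivot: 54
  6 <= 54: swap -> [6, 56, 73, 60, 63, 29, 70, 54]
  29 <= 54: swap -> [6, 29, 73, 60, 63, 56, 70, 54]
Place pivot at 2: [6, 29, 54, 60, 63, 56, 70, 73]

Partitioned: [6, 29, 54, 60, 63, 56, 70, 73]


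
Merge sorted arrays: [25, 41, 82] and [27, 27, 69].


Take 25 from A
Take 27 from B
Take 27 from B
Take 41 from A
Take 69 from B

Merged: [25, 27, 27, 41, 69, 82]


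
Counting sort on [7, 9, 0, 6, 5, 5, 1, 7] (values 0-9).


Input: [7, 9, 0, 6, 5, 5, 1, 7]
Counts: [1, 1, 0, 0, 0, 2, 1, 2, 0, 1]

Sorted: [0, 1, 5, 5, 6, 7, 7, 9]


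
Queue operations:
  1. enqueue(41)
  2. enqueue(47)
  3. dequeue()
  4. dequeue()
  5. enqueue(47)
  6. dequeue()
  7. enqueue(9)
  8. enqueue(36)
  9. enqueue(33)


enqueue(41) -> [41]
enqueue(47) -> [41, 47]
dequeue()->41, [47]
dequeue()->47, []
enqueue(47) -> [47]
dequeue()->47, []
enqueue(9) -> [9]
enqueue(36) -> [9, 36]
enqueue(33) -> [9, 36, 33]

Final queue: [9, 36, 33]


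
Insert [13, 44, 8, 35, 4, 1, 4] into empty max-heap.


Insert 13: [13]
Insert 44: [44, 13]
Insert 8: [44, 13, 8]
Insert 35: [44, 35, 8, 13]
Insert 4: [44, 35, 8, 13, 4]
Insert 1: [44, 35, 8, 13, 4, 1]
Insert 4: [44, 35, 8, 13, 4, 1, 4]

Final heap: [44, 35, 8, 13, 4, 1, 4]


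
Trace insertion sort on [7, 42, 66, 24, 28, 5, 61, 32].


Initial: [7, 42, 66, 24, 28, 5, 61, 32]
Insert 42: [7, 42, 66, 24, 28, 5, 61, 32]
Insert 66: [7, 42, 66, 24, 28, 5, 61, 32]
Insert 24: [7, 24, 42, 66, 28, 5, 61, 32]
Insert 28: [7, 24, 28, 42, 66, 5, 61, 32]
Insert 5: [5, 7, 24, 28, 42, 66, 61, 32]
Insert 61: [5, 7, 24, 28, 42, 61, 66, 32]
Insert 32: [5, 7, 24, 28, 32, 42, 61, 66]

Sorted: [5, 7, 24, 28, 32, 42, 61, 66]


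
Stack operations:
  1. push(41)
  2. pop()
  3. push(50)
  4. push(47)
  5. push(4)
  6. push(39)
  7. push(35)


push(41) -> [41]
pop()->41, []
push(50) -> [50]
push(47) -> [50, 47]
push(4) -> [50, 47, 4]
push(39) -> [50, 47, 4, 39]
push(35) -> [50, 47, 4, 39, 35]

Final stack: [50, 47, 4, 39, 35]


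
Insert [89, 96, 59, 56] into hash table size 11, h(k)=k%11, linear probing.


Insert 89: h=1 -> slot 1
Insert 96: h=8 -> slot 8
Insert 59: h=4 -> slot 4
Insert 56: h=1, 1 probes -> slot 2

Table: [None, 89, 56, None, 59, None, None, None, 96, None, None]


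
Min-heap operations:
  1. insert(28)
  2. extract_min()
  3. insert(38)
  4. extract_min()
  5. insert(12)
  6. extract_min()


insert(28) -> [28]
extract_min()->28, []
insert(38) -> [38]
extract_min()->38, []
insert(12) -> [12]
extract_min()->12, []

Final heap: []


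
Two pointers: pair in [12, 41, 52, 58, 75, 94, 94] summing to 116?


lo=0(12)+hi=6(94)=106
lo=1(41)+hi=6(94)=135
lo=1(41)+hi=5(94)=135
lo=1(41)+hi=4(75)=116

Yes: 41+75=116


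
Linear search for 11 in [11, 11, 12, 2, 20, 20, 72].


i=0: 11==11 found!

Found at 0, 1 comps


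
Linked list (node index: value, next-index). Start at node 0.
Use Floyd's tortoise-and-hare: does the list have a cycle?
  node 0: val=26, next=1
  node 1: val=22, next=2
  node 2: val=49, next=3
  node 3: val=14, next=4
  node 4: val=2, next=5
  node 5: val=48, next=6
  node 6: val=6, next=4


Floyd's tortoise (slow, +1) and hare (fast, +2):
  init: slow=0, fast=0
  step 1: slow=1, fast=2
  step 2: slow=2, fast=4
  step 3: slow=3, fast=6
  step 4: slow=4, fast=5
  step 5: slow=5, fast=4
  step 6: slow=6, fast=6
  slow == fast at node 6: cycle detected

Cycle: yes


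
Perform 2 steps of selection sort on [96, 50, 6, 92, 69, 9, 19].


Initial: [96, 50, 6, 92, 69, 9, 19]
Step 1: min=6 at 2
  Swap: [6, 50, 96, 92, 69, 9, 19]
Step 2: min=9 at 5
  Swap: [6, 9, 96, 92, 69, 50, 19]

After 2 steps: [6, 9, 96, 92, 69, 50, 19]


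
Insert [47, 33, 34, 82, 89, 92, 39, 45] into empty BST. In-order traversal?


Insert 47: root
Insert 33: L from 47
Insert 34: L from 47 -> R from 33
Insert 82: R from 47
Insert 89: R from 47 -> R from 82
Insert 92: R from 47 -> R from 82 -> R from 89
Insert 39: L from 47 -> R from 33 -> R from 34
Insert 45: L from 47 -> R from 33 -> R from 34 -> R from 39

In-order: [33, 34, 39, 45, 47, 82, 89, 92]


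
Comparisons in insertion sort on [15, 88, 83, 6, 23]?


Algorithm: insertion sort
Input: [15, 88, 83, 6, 23]
Sorted: [6, 15, 23, 83, 88]

9


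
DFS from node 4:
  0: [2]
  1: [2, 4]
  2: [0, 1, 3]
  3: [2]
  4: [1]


Visit 4, push [1]
Visit 1, push [2]
Visit 2, push [3, 0]
Visit 0, push []
Visit 3, push []

DFS order: [4, 1, 2, 0, 3]


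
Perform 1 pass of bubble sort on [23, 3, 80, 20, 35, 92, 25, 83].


Initial: [23, 3, 80, 20, 35, 92, 25, 83]
Pass 1: [3, 23, 20, 35, 80, 25, 83, 92] (5 swaps)

After 1 pass: [3, 23, 20, 35, 80, 25, 83, 92]


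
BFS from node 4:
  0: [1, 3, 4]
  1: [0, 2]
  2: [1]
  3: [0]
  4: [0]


Visit 4, enqueue [0]
Visit 0, enqueue [1, 3]
Visit 1, enqueue [2]
Visit 3, enqueue []
Visit 2, enqueue []

BFS order: [4, 0, 1, 3, 2]


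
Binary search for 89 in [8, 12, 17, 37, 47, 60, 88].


Step 1: lo=0, hi=6, mid=3, val=37
Step 2: lo=4, hi=6, mid=5, val=60
Step 3: lo=6, hi=6, mid=6, val=88

Not found


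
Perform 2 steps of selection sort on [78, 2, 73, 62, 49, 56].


Initial: [78, 2, 73, 62, 49, 56]
Step 1: min=2 at 1
  Swap: [2, 78, 73, 62, 49, 56]
Step 2: min=49 at 4
  Swap: [2, 49, 73, 62, 78, 56]

After 2 steps: [2, 49, 73, 62, 78, 56]


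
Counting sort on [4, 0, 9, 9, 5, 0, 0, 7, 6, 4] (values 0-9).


Input: [4, 0, 9, 9, 5, 0, 0, 7, 6, 4]
Counts: [3, 0, 0, 0, 2, 1, 1, 1, 0, 2]

Sorted: [0, 0, 0, 4, 4, 5, 6, 7, 9, 9]


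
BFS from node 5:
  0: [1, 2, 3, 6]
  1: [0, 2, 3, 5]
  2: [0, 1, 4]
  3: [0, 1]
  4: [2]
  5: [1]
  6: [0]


Visit 5, enqueue [1]
Visit 1, enqueue [0, 2, 3]
Visit 0, enqueue [6]
Visit 2, enqueue [4]
Visit 3, enqueue []
Visit 6, enqueue []
Visit 4, enqueue []

BFS order: [5, 1, 0, 2, 3, 6, 4]


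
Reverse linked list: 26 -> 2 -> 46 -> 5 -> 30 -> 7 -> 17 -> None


Step 1: curr=26, set curr.next=prev(None) | reversed so far: 26
Step 2: curr=2, set curr.next=prev(26) | reversed so far: 2 -> 26
Step 3: curr=46, set curr.next=prev(2) | reversed so far: 46 -> 2 -> 26
Step 4: curr=5, set curr.next=prev(46) | reversed so far: 5 -> 46 -> 2 -> 26
Step 5: curr=30, set curr.next=prev(5) | reversed so far: 30 -> 5 -> 46 -> 2 -> 26
Step 6: curr=7, set curr.next=prev(30) | reversed so far: 7 -> 30 -> 5 -> 46 -> 2 -> 26
Step 7: curr=17, set curr.next=prev(7) | reversed so far: 17 -> 7 -> 30 -> 5 -> 46 -> 2 -> 26

17 -> 7 -> 30 -> 5 -> 46 -> 2 -> 26 -> None


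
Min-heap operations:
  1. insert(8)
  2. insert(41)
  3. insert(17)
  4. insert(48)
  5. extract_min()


insert(8) -> [8]
insert(41) -> [8, 41]
insert(17) -> [8, 41, 17]
insert(48) -> [8, 41, 17, 48]
extract_min()->8, [17, 41, 48]

Final heap: [17, 41, 48]


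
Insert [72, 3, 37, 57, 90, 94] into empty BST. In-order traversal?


Insert 72: root
Insert 3: L from 72
Insert 37: L from 72 -> R from 3
Insert 57: L from 72 -> R from 3 -> R from 37
Insert 90: R from 72
Insert 94: R from 72 -> R from 90

In-order: [3, 37, 57, 72, 90, 94]


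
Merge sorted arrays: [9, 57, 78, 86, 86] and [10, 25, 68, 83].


Take 9 from A
Take 10 from B
Take 25 from B
Take 57 from A
Take 68 from B
Take 78 from A
Take 83 from B

Merged: [9, 10, 25, 57, 68, 78, 83, 86, 86]


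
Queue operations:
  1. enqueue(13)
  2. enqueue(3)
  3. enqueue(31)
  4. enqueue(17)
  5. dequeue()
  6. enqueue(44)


enqueue(13) -> [13]
enqueue(3) -> [13, 3]
enqueue(31) -> [13, 3, 31]
enqueue(17) -> [13, 3, 31, 17]
dequeue()->13, [3, 31, 17]
enqueue(44) -> [3, 31, 17, 44]

Final queue: [3, 31, 17, 44]


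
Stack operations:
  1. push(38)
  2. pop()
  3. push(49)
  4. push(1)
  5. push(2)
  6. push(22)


push(38) -> [38]
pop()->38, []
push(49) -> [49]
push(1) -> [49, 1]
push(2) -> [49, 1, 2]
push(22) -> [49, 1, 2, 22]

Final stack: [49, 1, 2, 22]


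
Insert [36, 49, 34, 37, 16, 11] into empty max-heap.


Insert 36: [36]
Insert 49: [49, 36]
Insert 34: [49, 36, 34]
Insert 37: [49, 37, 34, 36]
Insert 16: [49, 37, 34, 36, 16]
Insert 11: [49, 37, 34, 36, 16, 11]

Final heap: [49, 37, 34, 36, 16, 11]


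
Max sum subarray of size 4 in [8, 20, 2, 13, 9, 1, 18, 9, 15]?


[0:4]: 43
[1:5]: 44
[2:6]: 25
[3:7]: 41
[4:8]: 37
[5:9]: 43

Max: 44 at [1:5]


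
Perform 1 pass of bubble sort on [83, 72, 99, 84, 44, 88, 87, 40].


Initial: [83, 72, 99, 84, 44, 88, 87, 40]
Pass 1: [72, 83, 84, 44, 88, 87, 40, 99] (6 swaps)

After 1 pass: [72, 83, 84, 44, 88, 87, 40, 99]


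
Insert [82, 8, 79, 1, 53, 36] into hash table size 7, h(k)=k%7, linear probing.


Insert 82: h=5 -> slot 5
Insert 8: h=1 -> slot 1
Insert 79: h=2 -> slot 2
Insert 1: h=1, 2 probes -> slot 3
Insert 53: h=4 -> slot 4
Insert 36: h=1, 5 probes -> slot 6

Table: [None, 8, 79, 1, 53, 82, 36]


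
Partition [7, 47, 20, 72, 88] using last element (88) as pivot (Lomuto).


Pivot: 88
  7 <= 88: advance i (no swap)
  47 <= 88: advance i (no swap)
  20 <= 88: advance i (no swap)
  72 <= 88: advance i (no swap)
Place pivot at 4: [7, 47, 20, 72, 88]

Partitioned: [7, 47, 20, 72, 88]


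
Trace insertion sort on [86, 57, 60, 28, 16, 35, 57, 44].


Initial: [86, 57, 60, 28, 16, 35, 57, 44]
Insert 57: [57, 86, 60, 28, 16, 35, 57, 44]
Insert 60: [57, 60, 86, 28, 16, 35, 57, 44]
Insert 28: [28, 57, 60, 86, 16, 35, 57, 44]
Insert 16: [16, 28, 57, 60, 86, 35, 57, 44]
Insert 35: [16, 28, 35, 57, 60, 86, 57, 44]
Insert 57: [16, 28, 35, 57, 57, 60, 86, 44]
Insert 44: [16, 28, 35, 44, 57, 57, 60, 86]

Sorted: [16, 28, 35, 44, 57, 57, 60, 86]


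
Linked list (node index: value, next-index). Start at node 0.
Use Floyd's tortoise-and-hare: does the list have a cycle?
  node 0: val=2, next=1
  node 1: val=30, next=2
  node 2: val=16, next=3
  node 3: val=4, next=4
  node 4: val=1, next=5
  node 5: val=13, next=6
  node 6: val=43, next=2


Floyd's tortoise (slow, +1) and hare (fast, +2):
  init: slow=0, fast=0
  step 1: slow=1, fast=2
  step 2: slow=2, fast=4
  step 3: slow=3, fast=6
  step 4: slow=4, fast=3
  step 5: slow=5, fast=5
  slow == fast at node 5: cycle detected

Cycle: yes


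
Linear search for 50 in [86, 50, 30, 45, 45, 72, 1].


i=0: 86!=50
i=1: 50==50 found!

Found at 1, 2 comps


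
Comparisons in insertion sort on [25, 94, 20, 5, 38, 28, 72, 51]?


Algorithm: insertion sort
Input: [25, 94, 20, 5, 38, 28, 72, 51]
Sorted: [5, 20, 25, 28, 38, 51, 72, 94]

16


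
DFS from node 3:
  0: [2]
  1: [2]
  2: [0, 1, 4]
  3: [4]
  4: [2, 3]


Visit 3, push [4]
Visit 4, push [2]
Visit 2, push [1, 0]
Visit 0, push []
Visit 1, push []

DFS order: [3, 4, 2, 0, 1]


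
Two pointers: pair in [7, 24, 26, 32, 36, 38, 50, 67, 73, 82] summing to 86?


lo=0(7)+hi=9(82)=89
lo=0(7)+hi=8(73)=80
lo=1(24)+hi=8(73)=97
lo=1(24)+hi=7(67)=91
lo=1(24)+hi=6(50)=74
lo=2(26)+hi=6(50)=76
lo=3(32)+hi=6(50)=82
lo=4(36)+hi=6(50)=86

Yes: 36+50=86


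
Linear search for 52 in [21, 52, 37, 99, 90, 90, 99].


i=0: 21!=52
i=1: 52==52 found!

Found at 1, 2 comps


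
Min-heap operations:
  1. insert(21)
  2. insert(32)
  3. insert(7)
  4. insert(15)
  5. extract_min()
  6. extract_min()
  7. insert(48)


insert(21) -> [21]
insert(32) -> [21, 32]
insert(7) -> [7, 32, 21]
insert(15) -> [7, 15, 21, 32]
extract_min()->7, [15, 32, 21]
extract_min()->15, [21, 32]
insert(48) -> [21, 32, 48]

Final heap: [21, 32, 48]


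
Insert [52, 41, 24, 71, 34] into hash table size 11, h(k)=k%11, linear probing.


Insert 52: h=8 -> slot 8
Insert 41: h=8, 1 probes -> slot 9
Insert 24: h=2 -> slot 2
Insert 71: h=5 -> slot 5
Insert 34: h=1 -> slot 1

Table: [None, 34, 24, None, None, 71, None, None, 52, 41, None]


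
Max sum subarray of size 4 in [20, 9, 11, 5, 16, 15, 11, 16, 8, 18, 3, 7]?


[0:4]: 45
[1:5]: 41
[2:6]: 47
[3:7]: 47
[4:8]: 58
[5:9]: 50
[6:10]: 53
[7:11]: 45
[8:12]: 36

Max: 58 at [4:8]


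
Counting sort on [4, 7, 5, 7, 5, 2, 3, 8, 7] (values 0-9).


Input: [4, 7, 5, 7, 5, 2, 3, 8, 7]
Counts: [0, 0, 1, 1, 1, 2, 0, 3, 1, 0]

Sorted: [2, 3, 4, 5, 5, 7, 7, 7, 8]


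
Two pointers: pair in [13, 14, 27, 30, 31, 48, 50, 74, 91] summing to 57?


lo=0(13)+hi=8(91)=104
lo=0(13)+hi=7(74)=87
lo=0(13)+hi=6(50)=63
lo=0(13)+hi=5(48)=61
lo=0(13)+hi=4(31)=44
lo=1(14)+hi=4(31)=45
lo=2(27)+hi=4(31)=58
lo=2(27)+hi=3(30)=57

Yes: 27+30=57


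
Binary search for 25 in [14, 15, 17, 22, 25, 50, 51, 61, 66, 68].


Step 1: lo=0, hi=9, mid=4, val=25

Found at index 4


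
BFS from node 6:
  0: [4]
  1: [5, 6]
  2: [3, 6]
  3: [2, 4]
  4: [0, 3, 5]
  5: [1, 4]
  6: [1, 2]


Visit 6, enqueue [1, 2]
Visit 1, enqueue [5]
Visit 2, enqueue [3]
Visit 5, enqueue [4]
Visit 3, enqueue []
Visit 4, enqueue [0]
Visit 0, enqueue []

BFS order: [6, 1, 2, 5, 3, 4, 0]


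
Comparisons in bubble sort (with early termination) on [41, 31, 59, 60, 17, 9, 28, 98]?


Algorithm: bubble sort (with early termination)
Input: [41, 31, 59, 60, 17, 9, 28, 98]
Sorted: [9, 17, 28, 31, 41, 59, 60, 98]

27


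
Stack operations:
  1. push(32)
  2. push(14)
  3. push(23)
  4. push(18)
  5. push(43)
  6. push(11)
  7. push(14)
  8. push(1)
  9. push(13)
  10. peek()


push(32) -> [32]
push(14) -> [32, 14]
push(23) -> [32, 14, 23]
push(18) -> [32, 14, 23, 18]
push(43) -> [32, 14, 23, 18, 43]
push(11) -> [32, 14, 23, 18, 43, 11]
push(14) -> [32, 14, 23, 18, 43, 11, 14]
push(1) -> [32, 14, 23, 18, 43, 11, 14, 1]
push(13) -> [32, 14, 23, 18, 43, 11, 14, 1, 13]
peek()->13

Final stack: [32, 14, 23, 18, 43, 11, 14, 1, 13]


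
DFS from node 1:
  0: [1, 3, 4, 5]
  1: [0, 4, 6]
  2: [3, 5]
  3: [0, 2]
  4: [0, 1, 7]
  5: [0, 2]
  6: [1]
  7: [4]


Visit 1, push [6, 4, 0]
Visit 0, push [5, 4, 3]
Visit 3, push [2]
Visit 2, push [5]
Visit 5, push []
Visit 4, push [7]
Visit 7, push []
Visit 6, push []

DFS order: [1, 0, 3, 2, 5, 4, 7, 6]


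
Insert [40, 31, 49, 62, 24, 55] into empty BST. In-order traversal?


Insert 40: root
Insert 31: L from 40
Insert 49: R from 40
Insert 62: R from 40 -> R from 49
Insert 24: L from 40 -> L from 31
Insert 55: R from 40 -> R from 49 -> L from 62

In-order: [24, 31, 40, 49, 55, 62]


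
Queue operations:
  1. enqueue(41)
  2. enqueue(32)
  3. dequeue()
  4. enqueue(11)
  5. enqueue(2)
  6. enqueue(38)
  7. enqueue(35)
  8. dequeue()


enqueue(41) -> [41]
enqueue(32) -> [41, 32]
dequeue()->41, [32]
enqueue(11) -> [32, 11]
enqueue(2) -> [32, 11, 2]
enqueue(38) -> [32, 11, 2, 38]
enqueue(35) -> [32, 11, 2, 38, 35]
dequeue()->32, [11, 2, 38, 35]

Final queue: [11, 2, 38, 35]


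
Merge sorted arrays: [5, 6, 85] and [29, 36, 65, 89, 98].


Take 5 from A
Take 6 from A
Take 29 from B
Take 36 from B
Take 65 from B
Take 85 from A

Merged: [5, 6, 29, 36, 65, 85, 89, 98]


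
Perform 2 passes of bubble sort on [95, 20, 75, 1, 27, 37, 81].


Initial: [95, 20, 75, 1, 27, 37, 81]
Pass 1: [20, 75, 1, 27, 37, 81, 95] (6 swaps)
Pass 2: [20, 1, 27, 37, 75, 81, 95] (3 swaps)

After 2 passes: [20, 1, 27, 37, 75, 81, 95]


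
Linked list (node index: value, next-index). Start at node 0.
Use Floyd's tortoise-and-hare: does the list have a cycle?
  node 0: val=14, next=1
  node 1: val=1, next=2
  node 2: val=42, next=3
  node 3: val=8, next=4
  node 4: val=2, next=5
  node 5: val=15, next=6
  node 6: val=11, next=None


Floyd's tortoise (slow, +1) and hare (fast, +2):
  init: slow=0, fast=0
  step 1: slow=1, fast=2
  step 2: slow=2, fast=4
  step 3: slow=3, fast=6
  step 4: fast -> None, no cycle

Cycle: no


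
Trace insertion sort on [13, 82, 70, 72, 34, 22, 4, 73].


Initial: [13, 82, 70, 72, 34, 22, 4, 73]
Insert 82: [13, 82, 70, 72, 34, 22, 4, 73]
Insert 70: [13, 70, 82, 72, 34, 22, 4, 73]
Insert 72: [13, 70, 72, 82, 34, 22, 4, 73]
Insert 34: [13, 34, 70, 72, 82, 22, 4, 73]
Insert 22: [13, 22, 34, 70, 72, 82, 4, 73]
Insert 4: [4, 13, 22, 34, 70, 72, 82, 73]
Insert 73: [4, 13, 22, 34, 70, 72, 73, 82]

Sorted: [4, 13, 22, 34, 70, 72, 73, 82]


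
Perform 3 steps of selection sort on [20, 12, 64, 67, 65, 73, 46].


Initial: [20, 12, 64, 67, 65, 73, 46]
Step 1: min=12 at 1
  Swap: [12, 20, 64, 67, 65, 73, 46]
Step 2: min=20 at 1
  Swap: [12, 20, 64, 67, 65, 73, 46]
Step 3: min=46 at 6
  Swap: [12, 20, 46, 67, 65, 73, 64]

After 3 steps: [12, 20, 46, 67, 65, 73, 64]


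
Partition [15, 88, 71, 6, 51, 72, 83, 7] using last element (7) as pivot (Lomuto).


Pivot: 7
  6 <= 7: swap -> [6, 88, 71, 15, 51, 72, 83, 7]
Place pivot at 1: [6, 7, 71, 15, 51, 72, 83, 88]

Partitioned: [6, 7, 71, 15, 51, 72, 83, 88]


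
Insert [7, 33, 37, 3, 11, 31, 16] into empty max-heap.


Insert 7: [7]
Insert 33: [33, 7]
Insert 37: [37, 7, 33]
Insert 3: [37, 7, 33, 3]
Insert 11: [37, 11, 33, 3, 7]
Insert 31: [37, 11, 33, 3, 7, 31]
Insert 16: [37, 11, 33, 3, 7, 31, 16]

Final heap: [37, 11, 33, 3, 7, 31, 16]


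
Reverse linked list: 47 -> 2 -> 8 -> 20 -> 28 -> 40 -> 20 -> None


Step 1: curr=47, set curr.next=prev(None) | reversed so far: 47
Step 2: curr=2, set curr.next=prev(47) | reversed so far: 2 -> 47
Step 3: curr=8, set curr.next=prev(2) | reversed so far: 8 -> 2 -> 47
Step 4: curr=20, set curr.next=prev(8) | reversed so far: 20 -> 8 -> 2 -> 47
Step 5: curr=28, set curr.next=prev(20) | reversed so far: 28 -> 20 -> 8 -> 2 -> 47
Step 6: curr=40, set curr.next=prev(28) | reversed so far: 40 -> 28 -> 20 -> 8 -> 2 -> 47
Step 7: curr=20, set curr.next=prev(40) | reversed so far: 20 -> 40 -> 28 -> 20 -> 8 -> 2 -> 47

20 -> 40 -> 28 -> 20 -> 8 -> 2 -> 47 -> None


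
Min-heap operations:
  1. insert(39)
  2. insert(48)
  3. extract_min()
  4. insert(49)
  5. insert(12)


insert(39) -> [39]
insert(48) -> [39, 48]
extract_min()->39, [48]
insert(49) -> [48, 49]
insert(12) -> [12, 49, 48]

Final heap: [12, 49, 48]


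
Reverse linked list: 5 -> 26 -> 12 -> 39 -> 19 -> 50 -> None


Step 1: curr=5, set curr.next=prev(None) | reversed so far: 5
Step 2: curr=26, set curr.next=prev(5) | reversed so far: 26 -> 5
Step 3: curr=12, set curr.next=prev(26) | reversed so far: 12 -> 26 -> 5
Step 4: curr=39, set curr.next=prev(12) | reversed so far: 39 -> 12 -> 26 -> 5
Step 5: curr=19, set curr.next=prev(39) | reversed so far: 19 -> 39 -> 12 -> 26 -> 5
Step 6: curr=50, set curr.next=prev(19) | reversed so far: 50 -> 19 -> 39 -> 12 -> 26 -> 5

50 -> 19 -> 39 -> 12 -> 26 -> 5 -> None


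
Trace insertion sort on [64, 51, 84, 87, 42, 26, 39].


Initial: [64, 51, 84, 87, 42, 26, 39]
Insert 51: [51, 64, 84, 87, 42, 26, 39]
Insert 84: [51, 64, 84, 87, 42, 26, 39]
Insert 87: [51, 64, 84, 87, 42, 26, 39]
Insert 42: [42, 51, 64, 84, 87, 26, 39]
Insert 26: [26, 42, 51, 64, 84, 87, 39]
Insert 39: [26, 39, 42, 51, 64, 84, 87]

Sorted: [26, 39, 42, 51, 64, 84, 87]


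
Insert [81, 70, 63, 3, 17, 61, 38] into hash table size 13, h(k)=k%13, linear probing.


Insert 81: h=3 -> slot 3
Insert 70: h=5 -> slot 5
Insert 63: h=11 -> slot 11
Insert 3: h=3, 1 probes -> slot 4
Insert 17: h=4, 2 probes -> slot 6
Insert 61: h=9 -> slot 9
Insert 38: h=12 -> slot 12

Table: [None, None, None, 81, 3, 70, 17, None, None, 61, None, 63, 38]


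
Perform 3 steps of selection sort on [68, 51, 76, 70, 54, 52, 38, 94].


Initial: [68, 51, 76, 70, 54, 52, 38, 94]
Step 1: min=38 at 6
  Swap: [38, 51, 76, 70, 54, 52, 68, 94]
Step 2: min=51 at 1
  Swap: [38, 51, 76, 70, 54, 52, 68, 94]
Step 3: min=52 at 5
  Swap: [38, 51, 52, 70, 54, 76, 68, 94]

After 3 steps: [38, 51, 52, 70, 54, 76, 68, 94]


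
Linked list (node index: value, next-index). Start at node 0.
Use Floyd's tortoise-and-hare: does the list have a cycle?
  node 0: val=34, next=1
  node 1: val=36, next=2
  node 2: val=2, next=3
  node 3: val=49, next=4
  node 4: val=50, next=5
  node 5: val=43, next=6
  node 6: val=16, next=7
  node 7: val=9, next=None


Floyd's tortoise (slow, +1) and hare (fast, +2):
  init: slow=0, fast=0
  step 1: slow=1, fast=2
  step 2: slow=2, fast=4
  step 3: slow=3, fast=6
  step 4: fast 6->7->None, no cycle

Cycle: no


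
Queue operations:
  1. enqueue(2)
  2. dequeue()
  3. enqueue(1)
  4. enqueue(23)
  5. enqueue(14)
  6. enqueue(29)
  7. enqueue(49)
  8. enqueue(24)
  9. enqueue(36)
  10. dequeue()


enqueue(2) -> [2]
dequeue()->2, []
enqueue(1) -> [1]
enqueue(23) -> [1, 23]
enqueue(14) -> [1, 23, 14]
enqueue(29) -> [1, 23, 14, 29]
enqueue(49) -> [1, 23, 14, 29, 49]
enqueue(24) -> [1, 23, 14, 29, 49, 24]
enqueue(36) -> [1, 23, 14, 29, 49, 24, 36]
dequeue()->1, [23, 14, 29, 49, 24, 36]

Final queue: [23, 14, 29, 49, 24, 36]


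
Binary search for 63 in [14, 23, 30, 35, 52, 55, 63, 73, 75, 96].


Step 1: lo=0, hi=9, mid=4, val=52
Step 2: lo=5, hi=9, mid=7, val=73
Step 3: lo=5, hi=6, mid=5, val=55
Step 4: lo=6, hi=6, mid=6, val=63

Found at index 6


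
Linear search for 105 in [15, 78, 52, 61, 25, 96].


i=0: 15!=105
i=1: 78!=105
i=2: 52!=105
i=3: 61!=105
i=4: 25!=105
i=5: 96!=105

Not found, 6 comps


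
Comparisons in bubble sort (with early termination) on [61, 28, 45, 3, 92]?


Algorithm: bubble sort (with early termination)
Input: [61, 28, 45, 3, 92]
Sorted: [3, 28, 45, 61, 92]

10


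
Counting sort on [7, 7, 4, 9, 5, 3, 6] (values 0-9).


Input: [7, 7, 4, 9, 5, 3, 6]
Counts: [0, 0, 0, 1, 1, 1, 1, 2, 0, 1]

Sorted: [3, 4, 5, 6, 7, 7, 9]


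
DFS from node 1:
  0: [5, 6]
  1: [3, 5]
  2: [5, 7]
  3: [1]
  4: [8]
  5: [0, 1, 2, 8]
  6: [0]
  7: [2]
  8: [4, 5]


Visit 1, push [5, 3]
Visit 3, push []
Visit 5, push [8, 2, 0]
Visit 0, push [6]
Visit 6, push []
Visit 2, push [7]
Visit 7, push []
Visit 8, push [4]
Visit 4, push []

DFS order: [1, 3, 5, 0, 6, 2, 7, 8, 4]


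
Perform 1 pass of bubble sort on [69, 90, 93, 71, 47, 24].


Initial: [69, 90, 93, 71, 47, 24]
Pass 1: [69, 90, 71, 47, 24, 93] (3 swaps)

After 1 pass: [69, 90, 71, 47, 24, 93]


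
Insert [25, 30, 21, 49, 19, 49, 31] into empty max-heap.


Insert 25: [25]
Insert 30: [30, 25]
Insert 21: [30, 25, 21]
Insert 49: [49, 30, 21, 25]
Insert 19: [49, 30, 21, 25, 19]
Insert 49: [49, 30, 49, 25, 19, 21]
Insert 31: [49, 30, 49, 25, 19, 21, 31]

Final heap: [49, 30, 49, 25, 19, 21, 31]


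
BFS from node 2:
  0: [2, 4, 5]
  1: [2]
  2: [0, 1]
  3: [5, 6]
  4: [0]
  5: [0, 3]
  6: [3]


Visit 2, enqueue [0, 1]
Visit 0, enqueue [4, 5]
Visit 1, enqueue []
Visit 4, enqueue []
Visit 5, enqueue [3]
Visit 3, enqueue [6]
Visit 6, enqueue []

BFS order: [2, 0, 1, 4, 5, 3, 6]


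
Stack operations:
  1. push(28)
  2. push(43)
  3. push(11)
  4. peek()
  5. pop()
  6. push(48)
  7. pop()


push(28) -> [28]
push(43) -> [28, 43]
push(11) -> [28, 43, 11]
peek()->11
pop()->11, [28, 43]
push(48) -> [28, 43, 48]
pop()->48, [28, 43]

Final stack: [28, 43]


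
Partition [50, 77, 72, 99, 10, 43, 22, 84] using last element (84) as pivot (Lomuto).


Pivot: 84
  50 <= 84: advance i (no swap)
  77 <= 84: advance i (no swap)
  72 <= 84: advance i (no swap)
  10 <= 84: swap -> [50, 77, 72, 10, 99, 43, 22, 84]
  43 <= 84: swap -> [50, 77, 72, 10, 43, 99, 22, 84]
  22 <= 84: swap -> [50, 77, 72, 10, 43, 22, 99, 84]
Place pivot at 6: [50, 77, 72, 10, 43, 22, 84, 99]

Partitioned: [50, 77, 72, 10, 43, 22, 84, 99]


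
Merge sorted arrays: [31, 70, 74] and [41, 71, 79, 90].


Take 31 from A
Take 41 from B
Take 70 from A
Take 71 from B
Take 74 from A

Merged: [31, 41, 70, 71, 74, 79, 90]


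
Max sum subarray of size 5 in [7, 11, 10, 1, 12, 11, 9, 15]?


[0:5]: 41
[1:6]: 45
[2:7]: 43
[3:8]: 48

Max: 48 at [3:8]


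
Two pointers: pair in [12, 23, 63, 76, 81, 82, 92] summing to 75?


lo=0(12)+hi=6(92)=104
lo=0(12)+hi=5(82)=94
lo=0(12)+hi=4(81)=93
lo=0(12)+hi=3(76)=88
lo=0(12)+hi=2(63)=75

Yes: 12+63=75


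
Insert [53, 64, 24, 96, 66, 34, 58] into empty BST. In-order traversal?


Insert 53: root
Insert 64: R from 53
Insert 24: L from 53
Insert 96: R from 53 -> R from 64
Insert 66: R from 53 -> R from 64 -> L from 96
Insert 34: L from 53 -> R from 24
Insert 58: R from 53 -> L from 64

In-order: [24, 34, 53, 58, 64, 66, 96]


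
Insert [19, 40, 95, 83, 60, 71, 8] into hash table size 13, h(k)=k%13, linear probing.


Insert 19: h=6 -> slot 6
Insert 40: h=1 -> slot 1
Insert 95: h=4 -> slot 4
Insert 83: h=5 -> slot 5
Insert 60: h=8 -> slot 8
Insert 71: h=6, 1 probes -> slot 7
Insert 8: h=8, 1 probes -> slot 9

Table: [None, 40, None, None, 95, 83, 19, 71, 60, 8, None, None, None]


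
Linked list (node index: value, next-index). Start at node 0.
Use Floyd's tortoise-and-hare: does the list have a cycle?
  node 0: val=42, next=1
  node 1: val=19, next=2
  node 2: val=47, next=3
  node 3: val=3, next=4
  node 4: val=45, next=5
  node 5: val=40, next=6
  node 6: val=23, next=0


Floyd's tortoise (slow, +1) and hare (fast, +2):
  init: slow=0, fast=0
  step 1: slow=1, fast=2
  step 2: slow=2, fast=4
  step 3: slow=3, fast=6
  step 4: slow=4, fast=1
  step 5: slow=5, fast=3
  step 6: slow=6, fast=5
  step 7: slow=0, fast=0
  slow == fast at node 0: cycle detected

Cycle: yes


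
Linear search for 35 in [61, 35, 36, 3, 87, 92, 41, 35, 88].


i=0: 61!=35
i=1: 35==35 found!

Found at 1, 2 comps


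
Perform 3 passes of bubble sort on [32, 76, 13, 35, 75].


Initial: [32, 76, 13, 35, 75]
Pass 1: [32, 13, 35, 75, 76] (3 swaps)
Pass 2: [13, 32, 35, 75, 76] (1 swaps)
Pass 3: [13, 32, 35, 75, 76] (0 swaps)

After 3 passes: [13, 32, 35, 75, 76]


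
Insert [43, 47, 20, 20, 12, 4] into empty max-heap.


Insert 43: [43]
Insert 47: [47, 43]
Insert 20: [47, 43, 20]
Insert 20: [47, 43, 20, 20]
Insert 12: [47, 43, 20, 20, 12]
Insert 4: [47, 43, 20, 20, 12, 4]

Final heap: [47, 43, 20, 20, 12, 4]


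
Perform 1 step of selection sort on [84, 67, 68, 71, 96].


Initial: [84, 67, 68, 71, 96]
Step 1: min=67 at 1
  Swap: [67, 84, 68, 71, 96]

After 1 step: [67, 84, 68, 71, 96]


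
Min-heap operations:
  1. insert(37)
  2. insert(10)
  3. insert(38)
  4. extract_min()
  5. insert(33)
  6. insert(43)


insert(37) -> [37]
insert(10) -> [10, 37]
insert(38) -> [10, 37, 38]
extract_min()->10, [37, 38]
insert(33) -> [33, 38, 37]
insert(43) -> [33, 38, 37, 43]

Final heap: [33, 38, 37, 43]


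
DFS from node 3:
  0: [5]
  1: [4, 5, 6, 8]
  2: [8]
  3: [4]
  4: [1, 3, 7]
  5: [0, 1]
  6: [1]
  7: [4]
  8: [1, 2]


Visit 3, push [4]
Visit 4, push [7, 1]
Visit 1, push [8, 6, 5]
Visit 5, push [0]
Visit 0, push []
Visit 6, push []
Visit 8, push [2]
Visit 2, push []
Visit 7, push []

DFS order: [3, 4, 1, 5, 0, 6, 8, 2, 7]


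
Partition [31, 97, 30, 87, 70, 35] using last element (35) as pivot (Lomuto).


Pivot: 35
  31 <= 35: advance i (no swap)
  30 <= 35: swap -> [31, 30, 97, 87, 70, 35]
Place pivot at 2: [31, 30, 35, 87, 70, 97]

Partitioned: [31, 30, 35, 87, 70, 97]


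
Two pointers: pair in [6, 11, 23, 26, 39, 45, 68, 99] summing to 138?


lo=0(6)+hi=7(99)=105
lo=1(11)+hi=7(99)=110
lo=2(23)+hi=7(99)=122
lo=3(26)+hi=7(99)=125
lo=4(39)+hi=7(99)=138

Yes: 39+99=138


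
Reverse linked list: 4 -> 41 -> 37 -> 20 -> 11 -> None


Step 1: curr=4, set curr.next=prev(None) | reversed so far: 4
Step 2: curr=41, set curr.next=prev(4) | reversed so far: 41 -> 4
Step 3: curr=37, set curr.next=prev(41) | reversed so far: 37 -> 41 -> 4
Step 4: curr=20, set curr.next=prev(37) | reversed so far: 20 -> 37 -> 41 -> 4
Step 5: curr=11, set curr.next=prev(20) | reversed so far: 11 -> 20 -> 37 -> 41 -> 4

11 -> 20 -> 37 -> 41 -> 4 -> None


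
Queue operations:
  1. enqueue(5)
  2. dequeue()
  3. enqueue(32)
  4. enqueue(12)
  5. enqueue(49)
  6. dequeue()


enqueue(5) -> [5]
dequeue()->5, []
enqueue(32) -> [32]
enqueue(12) -> [32, 12]
enqueue(49) -> [32, 12, 49]
dequeue()->32, [12, 49]

Final queue: [12, 49]


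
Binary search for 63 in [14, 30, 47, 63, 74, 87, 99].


Step 1: lo=0, hi=6, mid=3, val=63

Found at index 3


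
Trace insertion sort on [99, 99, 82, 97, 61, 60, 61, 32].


Initial: [99, 99, 82, 97, 61, 60, 61, 32]
Insert 99: [99, 99, 82, 97, 61, 60, 61, 32]
Insert 82: [82, 99, 99, 97, 61, 60, 61, 32]
Insert 97: [82, 97, 99, 99, 61, 60, 61, 32]
Insert 61: [61, 82, 97, 99, 99, 60, 61, 32]
Insert 60: [60, 61, 82, 97, 99, 99, 61, 32]
Insert 61: [60, 61, 61, 82, 97, 99, 99, 32]
Insert 32: [32, 60, 61, 61, 82, 97, 99, 99]

Sorted: [32, 60, 61, 61, 82, 97, 99, 99]
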